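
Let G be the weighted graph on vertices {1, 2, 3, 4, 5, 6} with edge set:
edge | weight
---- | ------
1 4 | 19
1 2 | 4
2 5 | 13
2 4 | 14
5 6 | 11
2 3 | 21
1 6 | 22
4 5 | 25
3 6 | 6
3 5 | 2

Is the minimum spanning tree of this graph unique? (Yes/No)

Kruskal: consider edges lightest-first.
3 5 (2): add — endpoints in different components.
1 2 (4): add — endpoints in different components.
3 6 (6): add — endpoints in different components.
5 6 (11): skip — 5 and 6 already connected.
2 5 (13): add — endpoints in different components.
2 4 (14): add — endpoints in different components.
Every non-tree edge has weight strictly greater than the heaviest edge on the tree path between its endpoints, so the MST is unique.

Yes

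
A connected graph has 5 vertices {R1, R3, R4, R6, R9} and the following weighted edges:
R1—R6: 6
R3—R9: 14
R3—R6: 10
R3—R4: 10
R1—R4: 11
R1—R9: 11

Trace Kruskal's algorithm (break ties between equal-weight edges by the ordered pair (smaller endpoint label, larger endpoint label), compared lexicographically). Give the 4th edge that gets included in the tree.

R1-R9

Sort edges by weight, then run Kruskal:
R1—R6 (6): add. Components now {R4} {R3} {R1,R6} {R9}
R3—R4 (10): add. Components now {R3,R4} {R1,R6} {R9}
R3—R6 (10): add. Components now {R1,R3,R4,R6} {R9}
R1—R4 (11): skip — R4 and R1 already connected.
R1—R9 (11): add. Components now {R1,R3,R4,R6,R9}
The 4th edge added is R1—R9.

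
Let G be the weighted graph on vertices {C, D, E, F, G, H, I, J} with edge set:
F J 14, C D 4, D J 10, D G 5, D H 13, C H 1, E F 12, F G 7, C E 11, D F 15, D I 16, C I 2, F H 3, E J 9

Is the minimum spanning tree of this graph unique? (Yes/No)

Kruskal's algorithm — process edges by increasing weight (ties by edge label):
C H (1): add — endpoints in different components.
C I (2): add — endpoints in different components.
F H (3): add — endpoints in different components.
C D (4): add — endpoints in different components.
D G (5): add — endpoints in different components.
F G (7): skip — F and G already connected.
E J (9): add — endpoints in different components.
D J (10): add — endpoints in different components.
Every non-tree edge has weight strictly greater than the heaviest edge on the tree path between its endpoints, so the MST is unique.

Yes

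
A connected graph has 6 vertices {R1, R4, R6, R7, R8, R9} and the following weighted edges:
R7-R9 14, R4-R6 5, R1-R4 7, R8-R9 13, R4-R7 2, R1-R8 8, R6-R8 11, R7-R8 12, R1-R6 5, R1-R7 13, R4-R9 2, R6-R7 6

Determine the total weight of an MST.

22

Grow the tree from R4 using Prim:
Step 1: frontier [R4-R7 2, R4-R9 2, R4-R6 5, R1-R4 7] → take R4-R7 (2); add R7.
Step 2: frontier [R4-R9 2, R4-R6 5, R1-R4 7, R6-R7 6, R7-R8 12, R1-R7 13, R7-R9 14] → take R4-R9 (2); add R9.
Step 3: frontier [R4-R6 5, R1-R4 7, R6-R7 6, R7-R8 12, R1-R7 13, R8-R9 13] → take R4-R6 (5); add R6.
Step 4: frontier [R1-R4 7, R1-R6 5, R6-R8 11, R7-R8 12, R1-R7 13, R8-R9 13] → take R1-R6 (5); add R1.
Step 5: frontier [R1-R8 8, R6-R8 11, R7-R8 12, R8-R9 13] → take R1-R8 (8); add R8.
MST edges: R4-R7, R4-R9, R4-R6, R1-R6, R1-R8; total weight 2+2+5+5+8 = 22.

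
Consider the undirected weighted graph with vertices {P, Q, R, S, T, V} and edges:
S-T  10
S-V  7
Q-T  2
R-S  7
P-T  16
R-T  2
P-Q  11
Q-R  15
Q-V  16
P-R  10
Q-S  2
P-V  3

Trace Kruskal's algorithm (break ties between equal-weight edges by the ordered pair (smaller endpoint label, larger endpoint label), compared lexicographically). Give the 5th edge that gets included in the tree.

Kruskal's algorithm — process edges by increasing weight (ties by edge label):
Q-S (2): add — endpoints in different components.
Q-T (2): add — endpoints in different components.
R-T (2): add — endpoints in different components.
P-V (3): add — endpoints in different components.
R-S (7): skip — R and S already connected.
S-V (7): add — endpoints in different components.
The 5th edge added is S-V.

S-V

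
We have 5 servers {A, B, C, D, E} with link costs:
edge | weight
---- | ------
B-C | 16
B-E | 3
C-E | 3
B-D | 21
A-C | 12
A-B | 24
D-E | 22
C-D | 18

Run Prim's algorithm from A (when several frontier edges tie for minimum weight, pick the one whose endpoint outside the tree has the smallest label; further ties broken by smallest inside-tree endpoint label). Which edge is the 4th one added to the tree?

C-D

Prim, starting at A.
Step 1: cheapest edge leaving the tree is A-C (12); add C.
Step 2: cheapest edge leaving the tree is C-E (3); add E.
Step 3: cheapest edge leaving the tree is B-E (3); add B.
Step 4: cheapest edge leaving the tree is C-D (18); add D.
The 4th edge added is C-D.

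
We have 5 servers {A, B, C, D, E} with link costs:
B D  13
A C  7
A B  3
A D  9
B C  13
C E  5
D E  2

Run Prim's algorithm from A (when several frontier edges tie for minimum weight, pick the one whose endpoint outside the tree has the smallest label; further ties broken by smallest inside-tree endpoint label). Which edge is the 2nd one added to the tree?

A-C

Prim's algorithm from A:
Step 1: frontier [A B 3, A C 7, A D 9] → take A B (3); add B.
Step 2: frontier [A C 7, A D 9, B C 13, B D 13] → take A C (7); add C.
Step 3: frontier [A D 9, B D 13, C E 5] → take C E (5); add E.
Step 4: frontier [A D 9, B D 13, D E 2] → take D E (2); add D.
The 2nd edge added is A C.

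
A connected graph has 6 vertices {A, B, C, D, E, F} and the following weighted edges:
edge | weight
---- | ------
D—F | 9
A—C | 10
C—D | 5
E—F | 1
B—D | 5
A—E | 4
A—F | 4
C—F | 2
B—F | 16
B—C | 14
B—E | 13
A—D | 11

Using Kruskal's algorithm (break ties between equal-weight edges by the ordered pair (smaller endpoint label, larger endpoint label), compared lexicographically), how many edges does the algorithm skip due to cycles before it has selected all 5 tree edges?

Sort edges by weight, then run Kruskal:
E—F (1): add — endpoints in different components.
C—F (2): add — endpoints in different components.
A—E (4): add — endpoints in different components.
A—F (4): skip — A and F already connected.
B—D (5): add — endpoints in different components.
C—D (5): add — endpoints in different components.
Edges rejected before the tree was complete: 1.

1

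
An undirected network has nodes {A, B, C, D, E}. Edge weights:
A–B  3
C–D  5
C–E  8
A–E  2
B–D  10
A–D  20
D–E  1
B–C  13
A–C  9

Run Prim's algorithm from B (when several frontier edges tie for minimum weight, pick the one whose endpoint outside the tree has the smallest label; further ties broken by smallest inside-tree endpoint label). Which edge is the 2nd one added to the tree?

Grow the tree from B using Prim:
Step 1: frontier [A–B 3, B–D 10, B–C 13] → take A–B (3); add A.
Step 2: frontier [A–E 2, A–C 9, A–D 20, B–D 10, B–C 13] → take A–E (2); add E.
Step 3: frontier [A–C 9, A–D 20, B–D 10, B–C 13, D–E 1, C–E 8] → take D–E (1); add D.
Step 4: frontier [A–C 9, B–C 13, C–D 5, C–E 8] → take C–D (5); add C.
The 2nd edge added is A–E.

A-E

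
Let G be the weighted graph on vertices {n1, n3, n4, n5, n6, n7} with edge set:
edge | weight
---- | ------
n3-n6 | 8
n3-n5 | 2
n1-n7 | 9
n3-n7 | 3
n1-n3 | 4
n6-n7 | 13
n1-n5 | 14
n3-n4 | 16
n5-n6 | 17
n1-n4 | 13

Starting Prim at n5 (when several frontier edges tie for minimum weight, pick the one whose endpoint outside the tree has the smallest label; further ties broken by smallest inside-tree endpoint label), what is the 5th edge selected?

Prim, starting at n5.
Step 1: cheapest edge leaving the tree is n3-n5 (2); add n3.
Step 2: cheapest edge leaving the tree is n3-n7 (3); add n7.
Step 3: cheapest edge leaving the tree is n1-n3 (4); add n1.
Step 4: cheapest edge leaving the tree is n3-n6 (8); add n6.
Step 5: cheapest edge leaving the tree is n1-n4 (13); add n4.
The 5th edge added is n1-n4.

n1-n4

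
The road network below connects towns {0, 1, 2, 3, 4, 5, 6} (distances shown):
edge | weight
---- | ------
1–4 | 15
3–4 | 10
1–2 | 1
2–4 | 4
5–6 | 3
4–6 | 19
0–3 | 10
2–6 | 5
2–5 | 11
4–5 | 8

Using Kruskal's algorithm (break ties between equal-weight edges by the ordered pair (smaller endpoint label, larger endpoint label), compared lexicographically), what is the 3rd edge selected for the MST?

2-4

Sort edges by weight, then run Kruskal:
1–2 (1): add — endpoints in different components.
5–6 (3): add — endpoints in different components.
2–4 (4): add — endpoints in different components.
2–6 (5): add — endpoints in different components.
4–5 (8): skip — 4 and 5 already connected.
0–3 (10): add — endpoints in different components.
3–4 (10): add — endpoints in different components.
The 3rd edge added is 2–4.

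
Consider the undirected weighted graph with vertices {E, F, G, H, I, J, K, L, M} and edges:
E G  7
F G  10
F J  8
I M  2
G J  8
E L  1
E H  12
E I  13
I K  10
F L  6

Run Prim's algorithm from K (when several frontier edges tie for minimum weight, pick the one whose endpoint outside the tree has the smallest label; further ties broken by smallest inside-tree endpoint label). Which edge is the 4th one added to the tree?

E-L

Prim, starting at K.
Step 1: frontier [I K 10] → take I K (10); add I.
Step 2: frontier [I M 2, E I 13] → take I M (2); add M.
Step 3: frontier [E I 13] → take E I (13); add E.
Step 4: frontier [E L 1, E G 7, E H 12] → take E L (1); add L.
Step 5: frontier [E G 7, E H 12, F L 6] → take F L (6); add F.
Step 6: frontier [E G 7, E H 12, F J 8, F G 10] → take E G (7); add G.
Step 7: frontier [E H 12, F J 8, G J 8] → take F J (8); add J.
Step 8: frontier [E H 12] → take E H (12); add H.
The 4th edge added is E L.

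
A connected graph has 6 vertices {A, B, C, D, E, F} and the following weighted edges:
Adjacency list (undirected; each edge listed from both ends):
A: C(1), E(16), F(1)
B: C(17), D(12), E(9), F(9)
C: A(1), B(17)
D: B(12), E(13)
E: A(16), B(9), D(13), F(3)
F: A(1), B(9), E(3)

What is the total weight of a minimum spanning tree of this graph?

26

Kruskal: consider edges lightest-first.
A C (1): add. Components now {A,C} {B} {D} {E} {F}
A F (1): add. Components now {A,C,F} {B} {D} {E}
E F (3): add. Components now {A,C,E,F} {B} {D}
B E (9): add. Components now {A,B,C,E,F} {D}
B F (9): skip — B and F already connected.
B D (12): add. Components now {A,B,C,D,E,F}
MST edges: A C, A F, E F, B E, B D; total weight 1+1+3+9+12 = 26.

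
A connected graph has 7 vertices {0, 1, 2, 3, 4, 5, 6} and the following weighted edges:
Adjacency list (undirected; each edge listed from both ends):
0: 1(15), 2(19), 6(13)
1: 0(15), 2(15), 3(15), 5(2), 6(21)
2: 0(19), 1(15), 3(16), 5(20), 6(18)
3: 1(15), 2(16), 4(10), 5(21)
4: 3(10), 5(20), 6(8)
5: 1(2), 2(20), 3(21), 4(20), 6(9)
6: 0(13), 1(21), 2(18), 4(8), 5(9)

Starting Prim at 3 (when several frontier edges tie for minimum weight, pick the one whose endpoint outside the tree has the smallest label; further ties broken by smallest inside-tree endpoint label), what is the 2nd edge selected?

4-6

Prim, starting at 3.
Step 1: cheapest edge leaving the tree is 3 4 (10); add 4.
Step 2: cheapest edge leaving the tree is 4 6 (8); add 6.
Step 3: cheapest edge leaving the tree is 5 6 (9); add 5.
Step 4: cheapest edge leaving the tree is 1 5 (2); add 1.
Step 5: cheapest edge leaving the tree is 0 6 (13); add 0.
Step 6: cheapest edge leaving the tree is 1 2 (15); add 2.
The 2nd edge added is 4 6.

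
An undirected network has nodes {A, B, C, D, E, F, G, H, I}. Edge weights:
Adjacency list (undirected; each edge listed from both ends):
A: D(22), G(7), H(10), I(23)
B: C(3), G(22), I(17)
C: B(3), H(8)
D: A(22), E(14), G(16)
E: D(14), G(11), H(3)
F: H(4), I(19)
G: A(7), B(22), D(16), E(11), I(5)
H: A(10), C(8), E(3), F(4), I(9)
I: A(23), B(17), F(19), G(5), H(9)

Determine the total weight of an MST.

53

Prim, starting at B.
Step 1: cheapest edge leaving the tree is B-C (3); add C.
Step 2: cheapest edge leaving the tree is C-H (8); add H.
Step 3: cheapest edge leaving the tree is E-H (3); add E.
Step 4: cheapest edge leaving the tree is F-H (4); add F.
Step 5: cheapest edge leaving the tree is H-I (9); add I.
Step 6: cheapest edge leaving the tree is G-I (5); add G.
Step 7: cheapest edge leaving the tree is A-G (7); add A.
Step 8: cheapest edge leaving the tree is D-E (14); add D.
MST edges: B-C, C-H, E-H, F-H, H-I, G-I, A-G, D-E; total weight 3+8+3+4+9+5+7+14 = 53.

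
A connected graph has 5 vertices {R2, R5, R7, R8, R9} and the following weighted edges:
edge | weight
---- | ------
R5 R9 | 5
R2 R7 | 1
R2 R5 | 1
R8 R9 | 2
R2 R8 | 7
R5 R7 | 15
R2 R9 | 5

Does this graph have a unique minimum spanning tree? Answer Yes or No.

No

Sort edges by weight, then run Kruskal:
R2 R5 (1): add. Components now {R7} {R8} {R2,R5} {R9}
R2 R7 (1): add. Components now {R2,R5,R7} {R8} {R9}
R8 R9 (2): add. Components now {R2,R5,R7} {R8,R9}
R2 R9 (5): add. Components now {R2,R5,R7,R8,R9}
Non-tree edge R5 R9 has weight 5, equal to the heaviest edge on its tree cycle — swapping gives another MST of the same weight. Not unique.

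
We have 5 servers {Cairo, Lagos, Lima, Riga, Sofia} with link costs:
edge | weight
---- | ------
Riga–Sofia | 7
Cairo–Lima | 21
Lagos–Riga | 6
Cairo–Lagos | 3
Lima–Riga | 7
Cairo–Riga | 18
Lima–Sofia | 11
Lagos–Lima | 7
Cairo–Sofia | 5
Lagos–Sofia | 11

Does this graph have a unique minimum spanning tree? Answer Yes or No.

No

Kruskal: consider edges lightest-first.
Cairo–Lagos (3): add — endpoints in different components.
Cairo–Sofia (5): add — endpoints in different components.
Lagos–Riga (6): add — endpoints in different components.
Lagos–Lima (7): add — endpoints in different components.
Non-tree edge Lima–Riga has weight 7, equal to the heaviest edge on its tree cycle — swapping gives another MST of the same weight. Not unique.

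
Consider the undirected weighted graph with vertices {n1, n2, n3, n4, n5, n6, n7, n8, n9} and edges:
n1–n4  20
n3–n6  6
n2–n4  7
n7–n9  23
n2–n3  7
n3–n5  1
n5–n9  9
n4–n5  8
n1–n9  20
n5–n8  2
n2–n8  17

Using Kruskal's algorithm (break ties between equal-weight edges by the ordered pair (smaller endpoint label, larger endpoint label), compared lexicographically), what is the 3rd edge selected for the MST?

Kruskal's algorithm — process edges by increasing weight (ties by edge label):
n3–n5 (1): add — endpoints in different components.
n5–n8 (2): add — endpoints in different components.
n3–n6 (6): add — endpoints in different components.
n2–n3 (7): add — endpoints in different components.
n2–n4 (7): add — endpoints in different components.
n4–n5 (8): skip — n5 and n4 already connected.
n5–n9 (9): add — endpoints in different components.
n2–n8 (17): skip — n8 and n2 already connected.
n1–n4 (20): add — endpoints in different components.
n1–n9 (20): skip — n9 and n1 already connected.
n7–n9 (23): add — endpoints in different components.
The 3rd edge added is n3–n6.

n3-n6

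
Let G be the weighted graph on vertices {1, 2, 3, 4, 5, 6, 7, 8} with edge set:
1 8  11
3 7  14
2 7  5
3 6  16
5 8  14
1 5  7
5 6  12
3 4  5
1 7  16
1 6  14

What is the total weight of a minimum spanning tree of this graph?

70

Kruskal: consider edges lightest-first.
2 7 (5): add — endpoints in different components.
3 4 (5): add — endpoints in different components.
1 5 (7): add — endpoints in different components.
1 8 (11): add — endpoints in different components.
5 6 (12): add — endpoints in different components.
1 6 (14): skip — 1 and 6 already connected.
3 7 (14): add — endpoints in different components.
5 8 (14): skip — 5 and 8 already connected.
1 7 (16): add — endpoints in different components.
MST edges: 2 7, 3 4, 1 5, 1 8, 5 6, 3 7, 1 7; total weight 5+5+7+11+12+14+16 = 70.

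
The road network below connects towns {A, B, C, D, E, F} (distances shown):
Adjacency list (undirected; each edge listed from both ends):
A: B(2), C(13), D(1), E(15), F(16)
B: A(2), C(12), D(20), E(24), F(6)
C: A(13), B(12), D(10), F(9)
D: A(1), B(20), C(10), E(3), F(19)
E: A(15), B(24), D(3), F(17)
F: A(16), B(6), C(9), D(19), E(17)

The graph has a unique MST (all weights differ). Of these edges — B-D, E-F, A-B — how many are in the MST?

Sort edges by weight, then run Kruskal:
A-D (1): add — endpoints in different components.
A-B (2): add — endpoints in different components.
D-E (3): add — endpoints in different components.
B-F (6): add — endpoints in different components.
C-F (9): add — endpoints in different components.
MST edge set: {A-D, A-B, D-E, B-F, C-F}.
Of the listed edges, {A-B} are in the MST → 1.

1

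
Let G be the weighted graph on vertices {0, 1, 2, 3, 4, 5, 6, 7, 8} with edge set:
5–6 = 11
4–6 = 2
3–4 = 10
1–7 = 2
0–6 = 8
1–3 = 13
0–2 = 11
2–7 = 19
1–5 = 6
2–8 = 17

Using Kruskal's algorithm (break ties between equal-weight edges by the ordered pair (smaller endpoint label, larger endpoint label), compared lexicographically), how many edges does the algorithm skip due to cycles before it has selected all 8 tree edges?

1

Sort edges by weight, then run Kruskal:
1–7 (2): add — endpoints in different components.
4–6 (2): add — endpoints in different components.
1–5 (6): add — endpoints in different components.
0–6 (8): add — endpoints in different components.
3–4 (10): add — endpoints in different components.
0–2 (11): add — endpoints in different components.
5–6 (11): add — endpoints in different components.
1–3 (13): skip — 1 and 3 already connected.
2–8 (17): add — endpoints in different components.
Edges rejected before the tree was complete: 1.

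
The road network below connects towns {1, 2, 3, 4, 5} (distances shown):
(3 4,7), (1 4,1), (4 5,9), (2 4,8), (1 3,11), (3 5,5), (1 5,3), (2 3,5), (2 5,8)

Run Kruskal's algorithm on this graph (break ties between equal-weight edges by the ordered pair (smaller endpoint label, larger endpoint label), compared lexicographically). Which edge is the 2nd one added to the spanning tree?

Sort edges by weight, then run Kruskal:
1 4 (1): add — endpoints in different components.
1 5 (3): add — endpoints in different components.
2 3 (5): add — endpoints in different components.
3 5 (5): add — endpoints in different components.
The 2nd edge added is 1 5.

1-5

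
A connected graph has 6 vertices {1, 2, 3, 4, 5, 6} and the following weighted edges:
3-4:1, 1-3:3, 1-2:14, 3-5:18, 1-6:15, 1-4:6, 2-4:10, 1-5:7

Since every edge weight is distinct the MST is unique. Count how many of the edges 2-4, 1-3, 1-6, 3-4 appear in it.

Sort edges by weight, then run Kruskal:
3-4 (1): add — endpoints in different components.
1-3 (3): add — endpoints in different components.
1-4 (6): skip — 1 and 4 already connected.
1-5 (7): add — endpoints in different components.
2-4 (10): add — endpoints in different components.
1-2 (14): skip — 1 and 2 already connected.
1-6 (15): add — endpoints in different components.
MST edge set: {3-4, 1-3, 1-5, 2-4, 1-6}.
Of the listed edges, {2-4, 1-3, 1-6, 3-4} are in the MST → 4.

4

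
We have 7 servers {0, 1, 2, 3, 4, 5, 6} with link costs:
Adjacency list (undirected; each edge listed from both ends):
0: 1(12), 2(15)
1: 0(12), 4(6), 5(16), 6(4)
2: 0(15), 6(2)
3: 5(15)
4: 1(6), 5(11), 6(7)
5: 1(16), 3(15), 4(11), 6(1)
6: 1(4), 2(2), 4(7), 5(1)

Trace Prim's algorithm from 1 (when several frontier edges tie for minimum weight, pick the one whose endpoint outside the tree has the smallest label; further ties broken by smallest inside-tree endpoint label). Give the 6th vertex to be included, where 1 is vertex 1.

0

Prim's algorithm from 1:
Step 1: frontier [1–6 4, 1–4 6, 0–1 12, 1–5 16] → take 1–6 (4); add 6.
Step 2: frontier [1–4 6, 0–1 12, 1–5 16, 5–6 1, 2–6 2, 4–6 7] → take 5–6 (1); add 5.
Step 3: frontier [1–4 6, 0–1 12, 4–5 11, 3–5 15, 2–6 2, 4–6 7] → take 2–6 (2); add 2.
Step 4: frontier [1–4 6, 0–1 12, 0–2 15, 4–5 11, 3–5 15, 4–6 7] → take 1–4 (6); add 4.
Step 5: frontier [0–1 12, 0–2 15, 3–5 15] → take 0–1 (12); add 0.
Step 6: frontier [3–5 15] → take 3–5 (15); add 3.
Vertex order: 1, 6, 5, 2, 4, 0, 3. The 6th vertex is 0.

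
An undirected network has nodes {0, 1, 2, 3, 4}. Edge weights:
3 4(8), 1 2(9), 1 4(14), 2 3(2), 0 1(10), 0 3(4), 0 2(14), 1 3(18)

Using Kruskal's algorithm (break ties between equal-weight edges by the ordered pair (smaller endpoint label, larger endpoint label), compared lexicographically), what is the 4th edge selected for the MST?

Kruskal's algorithm — process edges by increasing weight (ties by edge label):
2 3 (2): add. Components now {0} {1} {2,3} {4}
0 3 (4): add. Components now {0,2,3} {1} {4}
3 4 (8): add. Components now {0,2,3,4} {1}
1 2 (9): add. Components now {0,1,2,3,4}
The 4th edge added is 1 2.

1-2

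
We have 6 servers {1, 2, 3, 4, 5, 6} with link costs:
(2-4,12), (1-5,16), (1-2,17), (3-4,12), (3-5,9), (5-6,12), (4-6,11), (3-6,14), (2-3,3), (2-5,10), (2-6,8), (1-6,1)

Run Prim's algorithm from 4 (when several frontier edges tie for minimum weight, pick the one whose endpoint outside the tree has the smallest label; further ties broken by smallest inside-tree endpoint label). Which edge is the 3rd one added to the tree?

Prim, starting at 4.
Step 1: frontier [4-6 11, 2-4 12, 3-4 12] → take 4-6 (11); add 6.
Step 2: frontier [2-4 12, 3-4 12, 1-6 1, 2-6 8, 5-6 12, 3-6 14] → take 1-6 (1); add 1.
Step 3: frontier [1-5 16, 1-2 17, 2-4 12, 3-4 12, 2-6 8, 5-6 12, 3-6 14] → take 2-6 (8); add 2.
Step 4: frontier [1-5 16, 2-3 3, 2-5 10, 3-4 12, 5-6 12, 3-6 14] → take 2-3 (3); add 3.
Step 5: frontier [1-5 16, 2-5 10, 3-5 9, 5-6 12] → take 3-5 (9); add 5.
The 3rd edge added is 2-6.

2-6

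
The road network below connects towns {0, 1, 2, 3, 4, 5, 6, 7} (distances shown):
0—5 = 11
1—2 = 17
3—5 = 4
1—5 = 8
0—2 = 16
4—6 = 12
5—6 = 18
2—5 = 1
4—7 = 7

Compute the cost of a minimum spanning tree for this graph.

61

Prim's algorithm from 5:
Step 1: cheapest edge leaving the tree is 2—5 (1); add 2.
Step 2: cheapest edge leaving the tree is 3—5 (4); add 3.
Step 3: cheapest edge leaving the tree is 1—5 (8); add 1.
Step 4: cheapest edge leaving the tree is 0—5 (11); add 0.
Step 5: cheapest edge leaving the tree is 5—6 (18); add 6.
Step 6: cheapest edge leaving the tree is 4—6 (12); add 4.
Step 7: cheapest edge leaving the tree is 4—7 (7); add 7.
MST edges: 2—5, 3—5, 1—5, 0—5, 5—6, 4—6, 4—7; total weight 1+4+8+11+18+12+7 = 61.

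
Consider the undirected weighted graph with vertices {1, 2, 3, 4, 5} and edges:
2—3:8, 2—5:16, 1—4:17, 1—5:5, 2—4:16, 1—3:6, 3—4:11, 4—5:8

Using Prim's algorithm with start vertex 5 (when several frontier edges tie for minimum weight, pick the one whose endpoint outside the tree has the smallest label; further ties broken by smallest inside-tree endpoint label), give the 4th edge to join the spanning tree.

4-5

Grow the tree from 5 using Prim:
Step 1: frontier [1—5 5, 4—5 8, 2—5 16] → take 1—5 (5); add 1.
Step 2: frontier [1—3 6, 1—4 17, 4—5 8, 2—5 16] → take 1—3 (6); add 3.
Step 3: frontier [1—4 17, 2—3 8, 3—4 11, 4—5 8, 2—5 16] → take 2—3 (8); add 2.
Step 4: frontier [1—4 17, 2—4 16, 3—4 11, 4—5 8] → take 4—5 (8); add 4.
The 4th edge added is 4—5.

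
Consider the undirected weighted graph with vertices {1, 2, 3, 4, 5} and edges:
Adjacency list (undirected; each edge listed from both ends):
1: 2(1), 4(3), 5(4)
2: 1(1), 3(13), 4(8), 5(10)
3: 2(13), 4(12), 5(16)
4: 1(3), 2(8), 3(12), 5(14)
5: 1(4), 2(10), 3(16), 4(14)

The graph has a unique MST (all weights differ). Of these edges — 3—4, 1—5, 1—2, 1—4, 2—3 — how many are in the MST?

Kruskal: consider edges lightest-first.
1—2 (1): add. Components now {1,2} {3} {4} {5}
1—4 (3): add. Components now {1,2,4} {3} {5}
1—5 (4): add. Components now {1,2,4,5} {3}
2—4 (8): skip — 2 and 4 already connected.
2—5 (10): skip — 2 and 5 already connected.
3—4 (12): add. Components now {1,2,3,4,5}
MST edge set: {1—2, 1—4, 1—5, 3—4}.
Of the listed edges, {3—4, 1—5, 1—2, 1—4} are in the MST → 4.

4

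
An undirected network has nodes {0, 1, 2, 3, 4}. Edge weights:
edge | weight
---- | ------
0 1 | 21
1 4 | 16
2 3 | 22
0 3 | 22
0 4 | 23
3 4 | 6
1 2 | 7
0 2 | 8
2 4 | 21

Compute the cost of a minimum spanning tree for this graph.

Kruskal's algorithm — process edges by increasing weight (ties by edge label):
3 4 (6): add — endpoints in different components.
1 2 (7): add — endpoints in different components.
0 2 (8): add — endpoints in different components.
1 4 (16): add — endpoints in different components.
MST edges: 3 4, 1 2, 0 2, 1 4; total weight 6+7+8+16 = 37.

37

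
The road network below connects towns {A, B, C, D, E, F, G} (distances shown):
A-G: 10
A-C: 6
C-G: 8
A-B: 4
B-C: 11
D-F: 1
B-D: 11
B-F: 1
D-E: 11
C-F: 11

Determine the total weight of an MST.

31

Sort edges by weight, then run Kruskal:
B-F (1): add. Components now {A} {B,F} {C} {D} {E} {G}
D-F (1): add. Components now {A} {B,D,F} {C} {E} {G}
A-B (4): add. Components now {A,B,D,F} {C} {E} {G}
A-C (6): add. Components now {A,B,C,D,F} {E} {G}
C-G (8): add. Components now {A,B,C,D,F,G} {E}
A-G (10): skip — A and G already connected.
B-C (11): skip — B and C already connected.
B-D (11): skip — B and D already connected.
C-F (11): skip — C and F already connected.
D-E (11): add. Components now {A,B,C,D,E,F,G}
MST edges: B-F, D-F, A-B, A-C, C-G, D-E; total weight 1+1+4+6+8+11 = 31.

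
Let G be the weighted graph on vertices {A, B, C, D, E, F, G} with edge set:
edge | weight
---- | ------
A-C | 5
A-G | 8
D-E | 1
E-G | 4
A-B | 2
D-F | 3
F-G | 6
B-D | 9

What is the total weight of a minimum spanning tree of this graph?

Prim, starting at E.
Step 1: cheapest edge leaving the tree is D-E (1); add D.
Step 2: cheapest edge leaving the tree is D-F (3); add F.
Step 3: cheapest edge leaving the tree is E-G (4); add G.
Step 4: cheapest edge leaving the tree is A-G (8); add A.
Step 5: cheapest edge leaving the tree is A-B (2); add B.
Step 6: cheapest edge leaving the tree is A-C (5); add C.
MST edges: D-E, D-F, E-G, A-G, A-B, A-C; total weight 1+3+4+8+2+5 = 23.

23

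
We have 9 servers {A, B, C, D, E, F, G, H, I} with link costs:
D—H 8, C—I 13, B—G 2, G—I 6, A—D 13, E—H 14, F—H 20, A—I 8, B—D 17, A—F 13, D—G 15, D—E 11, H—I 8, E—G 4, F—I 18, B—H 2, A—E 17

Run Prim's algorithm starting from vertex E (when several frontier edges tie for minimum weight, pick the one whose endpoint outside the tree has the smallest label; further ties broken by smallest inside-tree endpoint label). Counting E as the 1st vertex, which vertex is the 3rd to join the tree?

Grow the tree from E using Prim:
Step 1: cheapest edge leaving the tree is E—G (4); add G.
Step 2: cheapest edge leaving the tree is B—G (2); add B.
Step 3: cheapest edge leaving the tree is B—H (2); add H.
Step 4: cheapest edge leaving the tree is G—I (6); add I.
Step 5: cheapest edge leaving the tree is A—I (8); add A.
Step 6: cheapest edge leaving the tree is D—H (8); add D.
Step 7: cheapest edge leaving the tree is C—I (13); add C.
Step 8: cheapest edge leaving the tree is A—F (13); add F.
Vertex order: E, G, B, H, I, A, D, C, F. The 3rd vertex is B.

B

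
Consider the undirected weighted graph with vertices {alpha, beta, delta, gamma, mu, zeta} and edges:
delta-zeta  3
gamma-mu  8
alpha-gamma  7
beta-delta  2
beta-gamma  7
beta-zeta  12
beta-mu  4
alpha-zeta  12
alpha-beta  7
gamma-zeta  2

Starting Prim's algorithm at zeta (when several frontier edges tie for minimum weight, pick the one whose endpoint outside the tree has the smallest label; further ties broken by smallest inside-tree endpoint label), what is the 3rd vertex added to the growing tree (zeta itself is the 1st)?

delta

Prim, starting at zeta.
Step 1: cheapest edge leaving the tree is gamma-zeta (2); add gamma.
Step 2: cheapest edge leaving the tree is delta-zeta (3); add delta.
Step 3: cheapest edge leaving the tree is beta-delta (2); add beta.
Step 4: cheapest edge leaving the tree is beta-mu (4); add mu.
Step 5: cheapest edge leaving the tree is alpha-beta (7); add alpha.
Vertex order: zeta, gamma, delta, beta, mu, alpha. The 3rd vertex is delta.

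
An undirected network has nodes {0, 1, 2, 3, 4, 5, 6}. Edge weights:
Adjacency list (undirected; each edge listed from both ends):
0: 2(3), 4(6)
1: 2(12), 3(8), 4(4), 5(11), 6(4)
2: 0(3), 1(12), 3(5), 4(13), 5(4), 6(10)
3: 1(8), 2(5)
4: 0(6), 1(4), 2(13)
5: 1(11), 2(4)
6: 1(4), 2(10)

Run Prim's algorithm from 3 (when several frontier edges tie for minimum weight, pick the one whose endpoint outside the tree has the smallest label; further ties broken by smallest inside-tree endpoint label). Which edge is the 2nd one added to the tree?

Prim, starting at 3.
Step 1: frontier [2–3 5, 1–3 8] → take 2–3 (5); add 2.
Step 2: frontier [0–2 3, 2–5 4, 2–6 10, 1–2 12, 2–4 13, 1–3 8] → take 0–2 (3); add 0.
Step 3: frontier [0–4 6, 2–5 4, 2–6 10, 1–2 12, 2–4 13, 1–3 8] → take 2–5 (4); add 5.
Step 4: frontier [0–4 6, 2–6 10, 1–2 12, 2–4 13, 1–3 8, 1–5 11] → take 0–4 (6); add 4.
Step 5: frontier [2–6 10, 1–2 12, 1–3 8, 1–4 4, 1–5 11] → take 1–4 (4); add 1.
Step 6: frontier [1–6 4, 2–6 10] → take 1–6 (4); add 6.
The 2nd edge added is 0–2.

0-2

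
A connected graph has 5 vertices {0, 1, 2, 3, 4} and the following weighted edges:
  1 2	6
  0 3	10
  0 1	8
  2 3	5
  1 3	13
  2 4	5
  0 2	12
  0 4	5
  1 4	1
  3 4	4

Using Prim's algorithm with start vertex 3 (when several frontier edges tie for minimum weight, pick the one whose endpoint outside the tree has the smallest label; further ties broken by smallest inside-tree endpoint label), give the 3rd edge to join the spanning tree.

Prim's algorithm from 3:
Step 1: frontier [3 4 4, 2 3 5, 0 3 10, 1 3 13] → take 3 4 (4); add 4.
Step 2: frontier [2 3 5, 0 3 10, 1 3 13, 1 4 1, 0 4 5, 2 4 5] → take 1 4 (1); add 1.
Step 3: frontier [1 2 6, 0 1 8, 2 3 5, 0 3 10, 0 4 5, 2 4 5] → take 0 4 (5); add 0.
Step 4: frontier [0 2 12, 1 2 6, 2 3 5, 2 4 5] → take 2 3 (5); add 2.
The 3rd edge added is 0 4.

0-4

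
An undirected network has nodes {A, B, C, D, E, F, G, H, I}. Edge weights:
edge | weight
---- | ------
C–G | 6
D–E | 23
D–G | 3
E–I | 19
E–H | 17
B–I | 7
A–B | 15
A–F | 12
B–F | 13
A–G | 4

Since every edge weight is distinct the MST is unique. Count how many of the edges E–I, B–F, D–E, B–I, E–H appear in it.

Kruskal: consider edges lightest-first.
D–G (3): add — endpoints in different components.
A–G (4): add — endpoints in different components.
C–G (6): add — endpoints in different components.
B–I (7): add — endpoints in different components.
A–F (12): add — endpoints in different components.
B–F (13): add — endpoints in different components.
A–B (15): skip — A and B already connected.
E–H (17): add — endpoints in different components.
E–I (19): add — endpoints in different components.
MST edge set: {D–G, A–G, C–G, B–I, A–F, B–F, E–H, E–I}.
Of the listed edges, {E–I, B–F, B–I, E–H} are in the MST → 4.

4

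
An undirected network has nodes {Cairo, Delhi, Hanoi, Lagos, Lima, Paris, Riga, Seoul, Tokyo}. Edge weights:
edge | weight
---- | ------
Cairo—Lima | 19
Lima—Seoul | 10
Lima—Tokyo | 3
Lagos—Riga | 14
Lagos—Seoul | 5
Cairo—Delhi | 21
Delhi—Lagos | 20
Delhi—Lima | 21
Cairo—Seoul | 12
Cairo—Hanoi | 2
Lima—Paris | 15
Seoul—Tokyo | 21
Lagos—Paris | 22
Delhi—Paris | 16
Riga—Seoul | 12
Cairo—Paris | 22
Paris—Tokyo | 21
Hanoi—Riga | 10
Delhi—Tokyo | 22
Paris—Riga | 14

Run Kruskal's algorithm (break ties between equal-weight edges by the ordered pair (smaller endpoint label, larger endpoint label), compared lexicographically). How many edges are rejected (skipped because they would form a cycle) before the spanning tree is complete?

3

Sort edges by weight, then run Kruskal:
Cairo—Hanoi (2): add — endpoints in different components.
Lima—Tokyo (3): add — endpoints in different components.
Lagos—Seoul (5): add — endpoints in different components.
Hanoi—Riga (10): add — endpoints in different components.
Lima—Seoul (10): add — endpoints in different components.
Cairo—Seoul (12): add — endpoints in different components.
Riga—Seoul (12): skip — Riga and Seoul already connected.
Lagos—Riga (14): skip — Riga and Lagos already connected.
Paris—Riga (14): add — endpoints in different components.
Lima—Paris (15): skip — Paris and Lima already connected.
Delhi—Paris (16): add — endpoints in different components.
Edges rejected before the tree was complete: 3.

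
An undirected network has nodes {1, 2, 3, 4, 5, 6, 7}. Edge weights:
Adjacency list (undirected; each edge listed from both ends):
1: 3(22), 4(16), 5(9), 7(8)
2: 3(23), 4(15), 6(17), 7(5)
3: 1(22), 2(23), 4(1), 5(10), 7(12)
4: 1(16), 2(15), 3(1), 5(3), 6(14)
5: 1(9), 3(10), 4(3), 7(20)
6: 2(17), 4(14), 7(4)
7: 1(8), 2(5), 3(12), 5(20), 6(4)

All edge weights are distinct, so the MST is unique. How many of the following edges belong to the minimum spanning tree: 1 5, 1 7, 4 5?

3

Sort edges by weight, then run Kruskal:
3 4 (1): add. Components now {1} {2} {3,4} {5} {6} {7}
4 5 (3): add. Components now {1} {2} {3,4,5} {6} {7}
6 7 (4): add. Components now {1} {2} {3,4,5} {6,7}
2 7 (5): add. Components now {1} {2,6,7} {3,4,5}
1 7 (8): add. Components now {1,2,6,7} {3,4,5}
1 5 (9): add. Components now {1,2,3,4,5,6,7}
MST edge set: {3 4, 4 5, 6 7, 2 7, 1 7, 1 5}.
Of the listed edges, {1 5, 1 7, 4 5} are in the MST → 3.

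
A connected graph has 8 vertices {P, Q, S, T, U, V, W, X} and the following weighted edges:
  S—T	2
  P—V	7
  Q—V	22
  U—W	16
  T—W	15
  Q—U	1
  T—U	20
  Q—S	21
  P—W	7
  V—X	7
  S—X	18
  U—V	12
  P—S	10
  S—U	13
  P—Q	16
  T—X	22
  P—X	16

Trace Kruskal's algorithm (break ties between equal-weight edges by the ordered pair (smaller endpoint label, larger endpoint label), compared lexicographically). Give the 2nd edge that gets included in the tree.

S-T

Sort edges by weight, then run Kruskal:
Q—U (1): add — endpoints in different components.
S—T (2): add — endpoints in different components.
P—V (7): add — endpoints in different components.
P—W (7): add — endpoints in different components.
V—X (7): add — endpoints in different components.
P—S (10): add — endpoints in different components.
U—V (12): add — endpoints in different components.
The 2nd edge added is S—T.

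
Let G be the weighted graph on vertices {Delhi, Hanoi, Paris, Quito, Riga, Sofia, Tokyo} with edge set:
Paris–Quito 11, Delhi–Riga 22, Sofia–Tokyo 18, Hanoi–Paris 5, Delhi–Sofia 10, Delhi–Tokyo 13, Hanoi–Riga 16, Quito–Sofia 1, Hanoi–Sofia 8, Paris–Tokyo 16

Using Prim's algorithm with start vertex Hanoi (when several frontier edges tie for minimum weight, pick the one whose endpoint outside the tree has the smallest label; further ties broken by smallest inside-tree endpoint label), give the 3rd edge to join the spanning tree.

Quito-Sofia

Grow the tree from Hanoi using Prim:
Step 1: cheapest edge leaving the tree is Hanoi–Paris (5); add Paris.
Step 2: cheapest edge leaving the tree is Hanoi–Sofia (8); add Sofia.
Step 3: cheapest edge leaving the tree is Quito–Sofia (1); add Quito.
Step 4: cheapest edge leaving the tree is Delhi–Sofia (10); add Delhi.
Step 5: cheapest edge leaving the tree is Delhi–Tokyo (13); add Tokyo.
Step 6: cheapest edge leaving the tree is Hanoi–Riga (16); add Riga.
The 3rd edge added is Quito–Sofia.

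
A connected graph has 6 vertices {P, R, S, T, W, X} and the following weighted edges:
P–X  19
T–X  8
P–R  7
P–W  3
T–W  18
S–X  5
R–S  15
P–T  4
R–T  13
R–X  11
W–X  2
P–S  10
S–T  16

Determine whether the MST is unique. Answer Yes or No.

Kruskal: consider edges lightest-first.
W–X (2): add — endpoints in different components.
P–W (3): add — endpoints in different components.
P–T (4): add — endpoints in different components.
S–X (5): add — endpoints in different components.
P–R (7): add — endpoints in different components.
Every non-tree edge has weight strictly greater than the heaviest edge on the tree path between its endpoints, so the MST is unique.

Yes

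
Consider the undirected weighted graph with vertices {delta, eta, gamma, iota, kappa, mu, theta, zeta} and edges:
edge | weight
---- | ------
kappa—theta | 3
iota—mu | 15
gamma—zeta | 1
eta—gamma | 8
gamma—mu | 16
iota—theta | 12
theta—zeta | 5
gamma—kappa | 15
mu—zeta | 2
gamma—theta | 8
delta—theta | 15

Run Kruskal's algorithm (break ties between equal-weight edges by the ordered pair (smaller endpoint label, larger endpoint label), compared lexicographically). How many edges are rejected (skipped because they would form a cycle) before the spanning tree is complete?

1

Kruskal: consider edges lightest-first.
gamma—zeta (1): add — endpoints in different components.
mu—zeta (2): add — endpoints in different components.
kappa—theta (3): add — endpoints in different components.
theta—zeta (5): add — endpoints in different components.
eta—gamma (8): add — endpoints in different components.
gamma—theta (8): skip — gamma and theta already connected.
iota—theta (12): add — endpoints in different components.
delta—theta (15): add — endpoints in different components.
Edges rejected before the tree was complete: 1.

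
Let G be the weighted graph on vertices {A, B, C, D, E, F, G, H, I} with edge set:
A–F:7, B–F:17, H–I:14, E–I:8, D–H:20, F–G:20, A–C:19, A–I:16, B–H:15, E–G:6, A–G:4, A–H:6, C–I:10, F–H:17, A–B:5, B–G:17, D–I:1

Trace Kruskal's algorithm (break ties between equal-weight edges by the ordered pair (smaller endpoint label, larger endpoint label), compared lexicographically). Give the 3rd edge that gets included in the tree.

A-B

Kruskal's algorithm — process edges by increasing weight (ties by edge label):
D–I (1): add — endpoints in different components.
A–G (4): add — endpoints in different components.
A–B (5): add — endpoints in different components.
A–H (6): add — endpoints in different components.
E–G (6): add — endpoints in different components.
A–F (7): add — endpoints in different components.
E–I (8): add — endpoints in different components.
C–I (10): add — endpoints in different components.
The 3rd edge added is A–B.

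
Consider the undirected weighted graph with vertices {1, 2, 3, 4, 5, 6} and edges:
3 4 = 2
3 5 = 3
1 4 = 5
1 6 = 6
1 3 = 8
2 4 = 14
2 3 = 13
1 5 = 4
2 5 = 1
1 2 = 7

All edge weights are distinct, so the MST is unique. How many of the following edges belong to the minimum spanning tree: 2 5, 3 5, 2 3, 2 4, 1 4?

2

Sort edges by weight, then run Kruskal:
2 5 (1): add. Components now {1} {2,5} {3} {4} {6}
3 4 (2): add. Components now {1} {2,5} {3,4} {6}
3 5 (3): add. Components now {1} {2,3,4,5} {6}
1 5 (4): add. Components now {1,2,3,4,5} {6}
1 4 (5): skip — 1 and 4 already connected.
1 6 (6): add. Components now {1,2,3,4,5,6}
MST edge set: {2 5, 3 4, 3 5, 1 5, 1 6}.
Of the listed edges, {2 5, 3 5} are in the MST → 2.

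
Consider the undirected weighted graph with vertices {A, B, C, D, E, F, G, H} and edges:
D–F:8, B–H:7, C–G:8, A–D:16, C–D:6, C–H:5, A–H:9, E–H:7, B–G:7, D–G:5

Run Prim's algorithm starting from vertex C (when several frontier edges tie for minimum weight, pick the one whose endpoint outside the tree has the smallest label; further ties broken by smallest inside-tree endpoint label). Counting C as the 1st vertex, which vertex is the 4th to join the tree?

Prim, starting at C.
Step 1: frontier [C–H 5, C–D 6, C–G 8] → take C–H (5); add H.
Step 2: frontier [C–D 6, C–G 8, B–H 7, E–H 7, A–H 9] → take C–D (6); add D.
Step 3: frontier [C–G 8, D–G 5, D–F 8, A–D 16, B–H 7, E–H 7, A–H 9] → take D–G (5); add G.
Step 4: frontier [D–F 8, A–D 16, B–G 7, B–H 7, E–H 7, A–H 9] → take B–G (7); add B.
Step 5: frontier [D–F 8, A–D 16, E–H 7, A–H 9] → take E–H (7); add E.
Step 6: frontier [D–F 8, A–D 16, A–H 9] → take D–F (8); add F.
Step 7: frontier [A–D 16, A–H 9] → take A–H (9); add A.
Vertex order: C, H, D, G, B, E, F, A. The 4th vertex is G.

G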